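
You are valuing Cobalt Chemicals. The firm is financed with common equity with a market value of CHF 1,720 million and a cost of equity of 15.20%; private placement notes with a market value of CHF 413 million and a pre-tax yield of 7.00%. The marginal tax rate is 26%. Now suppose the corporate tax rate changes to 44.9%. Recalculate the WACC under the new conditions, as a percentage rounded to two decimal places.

13.00%

After the change:
Total capital V = 1720 + 413 = 2133.
Equity: weight = 1720/2133 = 0.8064; cost = 15.2%.
Private placement notes: weight = 413/2133 = 0.1936; after-tax cost = 7% × (1 − 44.9%) = 3.8570%.
WACC = 0.8064 × 15.2000% + 0.1936 × 3.8570% = 13.0037%.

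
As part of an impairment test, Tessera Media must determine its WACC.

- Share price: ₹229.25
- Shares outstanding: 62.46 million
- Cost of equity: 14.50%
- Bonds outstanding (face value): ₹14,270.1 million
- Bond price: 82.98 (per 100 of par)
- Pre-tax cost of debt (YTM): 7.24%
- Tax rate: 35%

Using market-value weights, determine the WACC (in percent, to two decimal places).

10.07%

Market value of equity E = 229.25 × 62.46m = 14318.955m. Market value of debt D = 14270.1m × 82.98/100 = 11841.32898m.
Total capital V = 14318.955 + 11841.32898 = 26160.28398.
Equity: weight = 14318.955/26160.28398 = 0.5474; cost = 14.5%.
Bonds outstanding: weight = 11841.32898/26160.28398 = 0.4526; after-tax cost = 7.24% × (1 − 35%) = 4.7060%.
WACC = 0.5474 × 14.5000% + 0.4526 × 4.7060% = 10.0668%.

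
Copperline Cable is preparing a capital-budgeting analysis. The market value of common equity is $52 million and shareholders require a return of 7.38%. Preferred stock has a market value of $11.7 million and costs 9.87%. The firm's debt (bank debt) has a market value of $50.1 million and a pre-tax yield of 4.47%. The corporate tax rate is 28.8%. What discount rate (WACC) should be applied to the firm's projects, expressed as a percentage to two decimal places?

5.79%

Total capital V = 52 + 11.7 + 50.1 = 113.8.
Equity: weight = 52/113.8 = 0.4569; cost = 7.38%.
Preferred: weight = 11.7/113.8 = 0.1028; cost = 9.87%.
Bank debt: weight = 50.1/113.8 = 0.4402; after-tax cost = 4.47% × (1 − 28.8%) = 3.1826%.
WACC = 0.4569 × 7.3800% + 0.1028 × 9.8700% + 0.4402 × 3.1826% = 5.7881%.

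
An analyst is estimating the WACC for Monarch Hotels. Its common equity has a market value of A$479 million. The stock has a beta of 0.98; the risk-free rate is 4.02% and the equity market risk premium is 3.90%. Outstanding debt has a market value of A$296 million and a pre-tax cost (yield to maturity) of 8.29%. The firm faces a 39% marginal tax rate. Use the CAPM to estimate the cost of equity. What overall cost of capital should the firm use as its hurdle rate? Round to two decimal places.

6.78%

Cost of equity via CAPM: Re = 4.02% + 0.98 × 3.9% = 7.8420%.
Total capital V = 479 + 296 = 775.
Equity: weight = 479/775 = 0.6181; cost = 7.842%.
Debt: weight = 296/775 = 0.3819; after-tax cost = 8.29% × (1 − 39%) = 5.0569%.
WACC = 0.6181 × 7.8420% + 0.3819 × 5.0569% = 6.7783%.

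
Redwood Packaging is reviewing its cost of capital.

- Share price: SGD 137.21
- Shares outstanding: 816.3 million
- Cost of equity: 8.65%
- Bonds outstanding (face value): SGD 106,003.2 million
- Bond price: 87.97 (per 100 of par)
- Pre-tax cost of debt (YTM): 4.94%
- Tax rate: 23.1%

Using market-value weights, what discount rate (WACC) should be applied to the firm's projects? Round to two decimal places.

6.45%

Market value of equity E = 137.21 × 816.3m = 112004.523m. Market value of debt D = 106003.2m × 87.97/100 = 93251.01504m.
Total capital V = 112004.523 + 93251.01504 = 205255.53804.
Equity: weight = 112004.523/205255.53804 = 0.5457; cost = 8.65%.
Bonds outstanding: weight = 93251.01504/205255.53804 = 0.4543; after-tax cost = 4.94% × (1 − 23.1%) = 3.7989%.
WACC = 0.5457 × 8.6500% + 0.4543 × 3.7989% = 6.4460%.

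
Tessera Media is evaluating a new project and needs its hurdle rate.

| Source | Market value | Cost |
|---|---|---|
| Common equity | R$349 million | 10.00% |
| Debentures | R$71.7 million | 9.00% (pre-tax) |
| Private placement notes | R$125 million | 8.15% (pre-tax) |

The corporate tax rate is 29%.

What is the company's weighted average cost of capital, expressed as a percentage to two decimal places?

8.56%

Total capital V = 349 + 71.7 + 125 = 545.7.
Equity: weight = 349/545.7 = 0.6395; cost = 10%.
Debentures: weight = 71.7/545.7 = 0.1314; after-tax cost = 9% × (1 − 29%) = 6.3900%.
Private placement notes: weight = 125/545.7 = 0.2291; after-tax cost = 8.15% × (1 − 29%) = 5.7865%.
WACC = 0.6395 × 10.0000% + 0.1314 × 6.3900% + 0.2291 × 5.7865% = 8.5605%.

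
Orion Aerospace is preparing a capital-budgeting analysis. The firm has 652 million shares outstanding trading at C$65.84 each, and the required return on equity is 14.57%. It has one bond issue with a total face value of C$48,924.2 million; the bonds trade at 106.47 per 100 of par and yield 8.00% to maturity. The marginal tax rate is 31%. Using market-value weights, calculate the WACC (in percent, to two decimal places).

9.61%

Market value of equity E = 65.84 × 652m = 42927.68m. Market value of debt D = 48924.2m × 106.47/100 = 52089.59574m.
Total capital V = 42927.68 + 52089.59574 = 95017.27574.
Equity: weight = 42927.68/95017.27574 = 0.4518; cost = 14.57%.
Bonds outstanding: weight = 52089.59574/95017.27574 = 0.5482; after-tax cost = 8% × (1 − 31%) = 5.5200%.
WACC = 0.4518 × 14.5700% + 0.5482 × 5.5200% = 9.6087%.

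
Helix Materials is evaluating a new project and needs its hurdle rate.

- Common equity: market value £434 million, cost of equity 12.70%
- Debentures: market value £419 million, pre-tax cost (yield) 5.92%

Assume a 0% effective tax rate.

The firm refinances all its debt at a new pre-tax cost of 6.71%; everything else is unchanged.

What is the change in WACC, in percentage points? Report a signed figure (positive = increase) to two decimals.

+0.39 pp

Current WACC:
Total capital V = 434 + 419 = 853.
Equity: weight = 434/853 = 0.5088; cost = 12.7%.
Debentures: weight = 419/853 = 0.4912; after-tax cost = 5.92% × (1 − 0%) = 5.9200%.
WACC = 0.5088 × 12.7000% + 0.4912 × 5.9200% = 9.3696%.
After the change:
Total capital V = 434 + 419 = 853.
Equity: weight = 434/853 = 0.5088; cost = 12.7%.
Debentures: weight = 419/853 = 0.4912; after-tax cost = 6.71% × (1 − 0%) = 6.7100%.
WACC = 0.5088 × 12.7000% + 0.4912 × 6.7100% = 9.7577%.
Change in WACC = 9.7577% − 9.3696% = 0.3881 pp.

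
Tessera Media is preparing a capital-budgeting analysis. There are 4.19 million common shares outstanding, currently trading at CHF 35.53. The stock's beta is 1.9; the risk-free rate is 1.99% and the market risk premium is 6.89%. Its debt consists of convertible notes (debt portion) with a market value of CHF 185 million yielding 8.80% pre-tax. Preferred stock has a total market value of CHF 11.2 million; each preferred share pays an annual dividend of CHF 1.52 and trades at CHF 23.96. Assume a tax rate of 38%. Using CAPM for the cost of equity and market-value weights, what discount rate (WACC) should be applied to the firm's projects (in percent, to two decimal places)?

Cost of equity via CAPM: Re = 1.99% + 1.9 × 6.89% = 15.0810%.
Cost of preferred: Rp = 1.52 / 23.96 = 6.3439%.
Market value of equity E = 35.53 × 4.19m = 148.8707m.
Total capital V = 148.8707 + 11.2 + 185 = 345.0707.
Equity: weight = 148.8707/345.0707 = 0.4314; cost = 15.081%.
Preferred: weight = 11.2/345.0707 = 0.0325; cost = 6.3439%.
Convertible notes (debt portion): weight = 185/345.0707 = 0.5361; after-tax cost = 8.8% × (1 − 38%) = 5.4560%.
WACC = 0.4314 × 15.0810% + 0.0325 × 6.3439% + 0.5361 × 5.4560% = 9.6372%.

9.64%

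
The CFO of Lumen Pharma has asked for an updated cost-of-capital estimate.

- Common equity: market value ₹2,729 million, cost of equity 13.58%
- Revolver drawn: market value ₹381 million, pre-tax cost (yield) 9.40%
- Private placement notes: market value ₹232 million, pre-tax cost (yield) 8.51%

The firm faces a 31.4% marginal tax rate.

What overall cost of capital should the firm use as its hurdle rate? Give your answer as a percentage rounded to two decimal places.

12.23%

Total capital V = 2729 + 381 + 232 = 3342.
Equity: weight = 2729/3342 = 0.8166; cost = 13.58%.
Revolver drawn: weight = 381/3342 = 0.1140; after-tax cost = 9.4% × (1 − 31.4%) = 6.4484%.
Private placement notes: weight = 232/3342 = 0.0694; after-tax cost = 8.51% × (1 − 31.4%) = 5.8379%.
WACC = 0.8166 × 13.5800% + 0.1140 × 6.4484% + 0.0694 × 5.8379% = 12.2295%.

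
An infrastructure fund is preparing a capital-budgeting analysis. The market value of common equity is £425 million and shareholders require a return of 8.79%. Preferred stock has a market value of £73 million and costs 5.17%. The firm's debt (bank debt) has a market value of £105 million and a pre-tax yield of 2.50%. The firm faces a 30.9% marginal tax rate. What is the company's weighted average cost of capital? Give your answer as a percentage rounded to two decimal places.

Total capital V = 425 + 73 + 105 = 603.
Equity: weight = 425/603 = 0.7048; cost = 8.79%.
Preferred: weight = 73/603 = 0.1211; cost = 5.17%.
Bank debt: weight = 105/603 = 0.1741; after-tax cost = 2.5% × (1 − 30.9%) = 1.7275%.
WACC = 0.7048 × 8.7900% + 0.1211 × 5.1700% + 0.1741 × 1.7275% = 7.1220%.

7.12%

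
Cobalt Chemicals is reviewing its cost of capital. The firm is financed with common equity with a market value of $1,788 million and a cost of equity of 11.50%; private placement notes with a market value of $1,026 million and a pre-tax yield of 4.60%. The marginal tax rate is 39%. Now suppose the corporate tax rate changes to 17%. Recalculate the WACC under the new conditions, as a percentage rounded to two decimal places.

After the change:
Total capital V = 1788 + 1026 = 2814.
Equity: weight = 1788/2814 = 0.6354; cost = 11.5%.
Private placement notes: weight = 1026/2814 = 0.3646; after-tax cost = 4.6% × (1 − 17%) = 3.8180%.
WACC = 0.6354 × 11.5000% + 0.3646 × 3.8180% = 8.6991%.

8.70%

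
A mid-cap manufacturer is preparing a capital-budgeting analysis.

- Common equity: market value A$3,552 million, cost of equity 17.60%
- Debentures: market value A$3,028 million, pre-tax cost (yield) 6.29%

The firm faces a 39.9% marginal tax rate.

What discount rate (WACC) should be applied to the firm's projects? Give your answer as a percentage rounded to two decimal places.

Total capital V = 3552 + 3028 = 6580.
Equity: weight = 3552/6580 = 0.5398; cost = 17.6%.
Debentures: weight = 3028/6580 = 0.4602; after-tax cost = 6.29% × (1 − 39.9%) = 3.7803%.
WACC = 0.5398 × 17.6000% + 0.4602 × 3.7803% = 11.2404%.

11.24%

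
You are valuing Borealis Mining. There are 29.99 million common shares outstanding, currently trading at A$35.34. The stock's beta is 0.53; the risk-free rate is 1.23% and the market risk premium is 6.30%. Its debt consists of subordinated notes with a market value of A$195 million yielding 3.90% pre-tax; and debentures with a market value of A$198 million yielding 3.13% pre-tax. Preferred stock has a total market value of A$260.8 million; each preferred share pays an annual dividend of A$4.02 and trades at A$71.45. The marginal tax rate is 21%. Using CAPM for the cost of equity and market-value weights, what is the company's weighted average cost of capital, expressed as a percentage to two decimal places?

4.32%

Cost of equity via CAPM: Re = 1.23% + 0.53 × 6.3% = 4.5690%.
Cost of preferred: Rp = 4.02 / 71.45 = 5.6263%.
Market value of equity E = 35.34 × 29.99m = 1059.8466m.
Total capital V = 1059.8466 + 260.8 + 195 + 198 = 1713.6466.
Equity: weight = 1059.8466/1713.6466 = 0.6185; cost = 4.569%.
Preferred: weight = 260.8/1713.6466 = 0.1522; cost = 5.6263%.
Subordinated notes: weight = 195/1713.6466 = 0.1138; after-tax cost = 3.9% × (1 − 21%) = 3.0810%.
Debentures: weight = 198/1713.6466 = 0.1155; after-tax cost = 3.13% × (1 − 21%) = 2.4727%.
WACC = 0.6185 × 4.5690% + 0.1522 × 5.6263% + 0.1138 × 3.0810% + 0.1155 × 2.4727% = 4.3184%.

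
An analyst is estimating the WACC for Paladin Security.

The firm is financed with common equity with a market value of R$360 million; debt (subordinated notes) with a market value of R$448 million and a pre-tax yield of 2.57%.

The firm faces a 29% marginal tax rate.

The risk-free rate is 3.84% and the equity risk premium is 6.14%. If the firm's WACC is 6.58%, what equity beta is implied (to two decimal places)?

Total capital V = 360 + 448 = 808.
Equity weight = 360/808 = 0.4455.
Subordinated notes weight = 448/808 = 0.5545.
Debt contribution = 0.5545 × 2.57% × (1 − 29%) = 1.0117%.
Required equity contribution = 6.58% − 1.0117% = 5.5683%  ⇒  Re = 12.4977%.
CAPM: 12.4977% = 3.84% + β × 6.14%  ⇒  β = 1.4100.

1.41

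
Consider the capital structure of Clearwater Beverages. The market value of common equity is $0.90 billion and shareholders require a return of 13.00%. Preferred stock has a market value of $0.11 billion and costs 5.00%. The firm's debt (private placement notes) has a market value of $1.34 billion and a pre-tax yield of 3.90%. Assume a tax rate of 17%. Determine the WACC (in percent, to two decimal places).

Total capital V = 0.9 + 0.11 + 1.34 = 2.35.
Equity: weight = 0.9/2.35 = 0.3830; cost = 13%.
Preferred: weight = 0.11/2.35 = 0.0468; cost = 5%.
Private placement notes: weight = 1.34/2.35 = 0.5702; after-tax cost = 3.9% × (1 − 17%) = 3.2370%.
WACC = 0.3830 × 13.0000% + 0.0468 × 5.0000% + 0.5702 × 3.2370% = 7.0585%.

7.06%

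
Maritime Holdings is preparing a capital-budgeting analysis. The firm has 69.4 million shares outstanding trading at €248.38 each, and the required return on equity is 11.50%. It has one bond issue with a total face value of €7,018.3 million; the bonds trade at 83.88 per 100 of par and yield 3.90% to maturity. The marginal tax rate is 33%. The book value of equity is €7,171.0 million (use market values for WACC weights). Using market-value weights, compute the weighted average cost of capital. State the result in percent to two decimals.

Market value of equity E = 248.38 × 69.4m = 17237.572m. Market value of debt D = 7018.3m × 83.88/100 = 5886.95004m.
Total capital V = 17237.572 + 5886.95004 = 23124.52204.
Equity: weight = 17237.572/23124.52204 = 0.7454; cost = 11.5%.
Bonds outstanding: weight = 5886.95004/23124.52204 = 0.2546; after-tax cost = 3.9% × (1 − 33%) = 2.6130%.
WACC = 0.7454 × 11.5000% + 0.2546 × 2.6130% = 9.2376%.

9.24%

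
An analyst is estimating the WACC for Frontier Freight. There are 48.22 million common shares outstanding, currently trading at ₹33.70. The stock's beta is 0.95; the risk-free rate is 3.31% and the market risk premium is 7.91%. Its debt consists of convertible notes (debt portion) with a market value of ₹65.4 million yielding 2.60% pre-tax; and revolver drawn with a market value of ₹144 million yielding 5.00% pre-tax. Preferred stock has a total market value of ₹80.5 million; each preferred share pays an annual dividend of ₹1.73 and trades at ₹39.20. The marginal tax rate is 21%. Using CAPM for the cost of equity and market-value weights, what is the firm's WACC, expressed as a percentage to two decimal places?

9.74%

Cost of equity via CAPM: Re = 3.31% + 0.95 × 7.91% = 10.8245%.
Cost of preferred: Rp = 1.73 / 39.2 = 4.4133%.
Market value of equity E = 33.7 × 48.22m = 1625.014m.
Total capital V = 1625.014 + 80.5 + 65.4 + 144 = 1914.914.
Equity: weight = 1625.014/1914.914 = 0.8486; cost = 10.8245%.
Preferred: weight = 80.5/1914.914 = 0.0420; cost = 4.4133%.
Convertible notes (debt portion): weight = 65.4/1914.914 = 0.0342; after-tax cost = 2.6% × (1 − 21%) = 2.0540%.
Revolver drawn: weight = 144/1914.914 = 0.0752; after-tax cost = 5% × (1 − 21%) = 3.9500%.
WACC = 0.8486 × 10.8245% + 0.0420 × 4.4133% + 0.0342 × 2.0540% + 0.0752 × 3.9500% = 9.7385%.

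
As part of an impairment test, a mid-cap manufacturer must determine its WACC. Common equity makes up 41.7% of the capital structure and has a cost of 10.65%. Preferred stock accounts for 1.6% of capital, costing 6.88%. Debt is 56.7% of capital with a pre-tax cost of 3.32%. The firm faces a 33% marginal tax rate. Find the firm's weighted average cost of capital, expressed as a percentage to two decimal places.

5.81%

After-tax cost of debt = 3.32% × (1 − 33%) = 2.2244%.
WACC = 0.417 × 10.6500% + 0.016 × 6.8800% + 0.567 × 2.2244% = 5.8124%.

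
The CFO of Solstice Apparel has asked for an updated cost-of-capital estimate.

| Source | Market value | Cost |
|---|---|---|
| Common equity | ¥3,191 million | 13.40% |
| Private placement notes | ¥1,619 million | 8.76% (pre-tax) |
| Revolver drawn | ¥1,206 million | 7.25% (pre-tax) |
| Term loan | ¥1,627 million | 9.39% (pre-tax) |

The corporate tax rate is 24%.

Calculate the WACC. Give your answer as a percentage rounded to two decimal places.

9.39%

Total capital V = 3191 + 1619 + 1206 + 1627 = 7643.
Equity: weight = 3191/7643 = 0.4175; cost = 13.4%.
Private placement notes: weight = 1619/7643 = 0.2118; after-tax cost = 8.76% × (1 − 24%) = 6.6576%.
Revolver drawn: weight = 1206/7643 = 0.1578; after-tax cost = 7.25% × (1 − 24%) = 5.5100%.
Term loan: weight = 1627/7643 = 0.2129; after-tax cost = 9.39% × (1 − 24%) = 7.1364%.
WACC = 0.4175 × 13.4000% + 0.2118 × 6.6576% + 0.1578 × 5.5100% + 0.2129 × 7.1364% = 9.3934%.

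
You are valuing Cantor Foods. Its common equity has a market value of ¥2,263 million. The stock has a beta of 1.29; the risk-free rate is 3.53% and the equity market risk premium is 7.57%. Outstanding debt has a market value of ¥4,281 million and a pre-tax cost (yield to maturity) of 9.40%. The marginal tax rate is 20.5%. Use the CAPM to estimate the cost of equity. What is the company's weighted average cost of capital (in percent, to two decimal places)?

Cost of equity via CAPM: Re = 3.53% + 1.29 × 7.57% = 13.2953%.
Total capital V = 2263 + 4281 = 6544.
Equity: weight = 2263/6544 = 0.3458; cost = 13.2953%.
Debt: weight = 4281/6544 = 0.6542; after-tax cost = 9.4% × (1 − 20.5%) = 7.4730%.
WACC = 0.3458 × 13.2953% + 0.6542 × 7.4730% = 9.4864%.

9.49%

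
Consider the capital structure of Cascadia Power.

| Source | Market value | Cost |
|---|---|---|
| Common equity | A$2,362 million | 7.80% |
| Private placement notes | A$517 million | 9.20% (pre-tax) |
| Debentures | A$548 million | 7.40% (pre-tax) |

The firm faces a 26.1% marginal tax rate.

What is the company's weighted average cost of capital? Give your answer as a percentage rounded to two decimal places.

Total capital V = 2362 + 517 + 548 = 3427.
Equity: weight = 2362/3427 = 0.6892; cost = 7.8%.
Private placement notes: weight = 517/3427 = 0.1509; after-tax cost = 9.2% × (1 − 26.1%) = 6.7988%.
Debentures: weight = 548/3427 = 0.1599; after-tax cost = 7.4% × (1 − 26.1%) = 5.4686%.
WACC = 0.6892 × 7.8000% + 0.1509 × 6.7988% + 0.1599 × 5.4686% = 7.2762%.

7.28%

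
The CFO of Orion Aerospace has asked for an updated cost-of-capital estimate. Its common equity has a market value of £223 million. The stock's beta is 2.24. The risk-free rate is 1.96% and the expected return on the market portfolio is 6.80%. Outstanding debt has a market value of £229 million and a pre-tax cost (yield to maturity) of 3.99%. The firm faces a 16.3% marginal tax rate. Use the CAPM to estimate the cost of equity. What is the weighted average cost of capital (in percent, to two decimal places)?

Market risk premium = 6.8% − 1.96% = 4.84%.
Cost of equity via CAPM: Re = 1.96% + 2.24 × 4.84% = 12.8016%.
Total capital V = 223 + 229 = 452.
Equity: weight = 223/452 = 0.4934; cost = 12.8016%.
Debt: weight = 229/452 = 0.5066; after-tax cost = 3.99% × (1 − 16.3%) = 3.3396%.
WACC = 0.4934 × 12.8016% + 0.5066 × 3.3396% = 8.0078%.

8.01%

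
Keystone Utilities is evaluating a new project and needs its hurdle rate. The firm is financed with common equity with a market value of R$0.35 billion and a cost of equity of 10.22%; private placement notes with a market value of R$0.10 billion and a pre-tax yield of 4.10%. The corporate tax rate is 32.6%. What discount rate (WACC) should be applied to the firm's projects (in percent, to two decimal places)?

8.56%

Total capital V = 0.35 + 0.1 = 0.45.
Equity: weight = 0.35/0.45 = 0.7778; cost = 10.22%.
Private placement notes: weight = 0.1/0.45 = 0.2222; after-tax cost = 4.1% × (1 − 32.6%) = 2.7634%.
WACC = 0.7778 × 10.2200% + 0.2222 × 2.7634% = 8.5630%.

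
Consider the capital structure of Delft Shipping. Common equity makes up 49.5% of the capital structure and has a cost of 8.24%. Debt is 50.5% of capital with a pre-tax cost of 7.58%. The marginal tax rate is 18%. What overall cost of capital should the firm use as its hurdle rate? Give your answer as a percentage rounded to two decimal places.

After-tax cost of debt = 7.58% × (1 − 18%) = 6.2156%.
WACC = 0.495 × 8.2400% + 0.505 × 6.2156% = 7.2177%.

7.22%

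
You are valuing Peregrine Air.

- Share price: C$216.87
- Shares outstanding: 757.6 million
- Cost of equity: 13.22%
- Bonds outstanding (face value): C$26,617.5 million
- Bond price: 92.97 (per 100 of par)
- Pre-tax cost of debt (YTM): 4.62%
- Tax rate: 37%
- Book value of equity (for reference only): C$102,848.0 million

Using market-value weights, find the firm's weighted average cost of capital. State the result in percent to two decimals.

11.87%

Market value of equity E = 216.87 × 757.6m = 164300.712m. Market value of debt D = 26617.5m × 92.97/100 = 24746.28975m.
Total capital V = 164300.712 + 24746.28975 = 189047.00175.
Equity: weight = 164300.712/189047.00175 = 0.8691; cost = 13.22%.
Bonds outstanding: weight = 24746.28975/189047.00175 = 0.1309; after-tax cost = 4.62% × (1 − 37%) = 2.9106%.
WACC = 0.8691 × 13.2200% + 0.1309 × 2.9106% = 11.8705%.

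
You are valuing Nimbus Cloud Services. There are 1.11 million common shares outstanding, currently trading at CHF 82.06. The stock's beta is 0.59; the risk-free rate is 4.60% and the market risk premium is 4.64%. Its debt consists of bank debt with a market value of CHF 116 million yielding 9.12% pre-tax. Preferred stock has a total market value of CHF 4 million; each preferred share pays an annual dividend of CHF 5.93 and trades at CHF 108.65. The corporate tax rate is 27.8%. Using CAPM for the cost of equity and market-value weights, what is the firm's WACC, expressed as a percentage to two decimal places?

6.89%

Cost of equity via CAPM: Re = 4.6% + 0.59 × 4.64% = 7.3376%.
Cost of preferred: Rp = 5.93 / 108.65 = 5.4579%.
Market value of equity E = 82.06 × 1.11m = 91.0866m.
Total capital V = 91.0866 + 4 + 116 = 211.0866.
Equity: weight = 91.0866/211.0866 = 0.4315; cost = 7.3376%.
Preferred: weight = 4/211.0866 = 0.0189; cost = 5.4579%.
Bank debt: weight = 116/211.0866 = 0.5495; after-tax cost = 9.12% × (1 − 27.8%) = 6.5846%.
WACC = 0.4315 × 7.3376% + 0.0189 × 5.4579% + 0.5495 × 6.5846% = 6.8882%.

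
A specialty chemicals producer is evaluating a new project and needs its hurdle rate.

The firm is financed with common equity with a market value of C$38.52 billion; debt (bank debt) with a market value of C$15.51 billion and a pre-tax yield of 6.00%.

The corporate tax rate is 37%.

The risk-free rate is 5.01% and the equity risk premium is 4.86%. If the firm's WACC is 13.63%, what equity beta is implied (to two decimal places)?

Total capital V = 38.52 + 15.51 = 54.03.
Equity weight = 38.52/54.03 = 0.7129.
Bank debt weight = 15.51/54.03 = 0.2871.
Debt contribution = 0.2871 × 6% × (1 − 37%) = 1.0851%.
Required equity contribution = 13.63% − 1.0851% = 12.5449%  ⇒  Re = 17.5961%.
CAPM: 17.5961% = 5.01% + β × 4.86%  ⇒  β = 2.5897.

2.59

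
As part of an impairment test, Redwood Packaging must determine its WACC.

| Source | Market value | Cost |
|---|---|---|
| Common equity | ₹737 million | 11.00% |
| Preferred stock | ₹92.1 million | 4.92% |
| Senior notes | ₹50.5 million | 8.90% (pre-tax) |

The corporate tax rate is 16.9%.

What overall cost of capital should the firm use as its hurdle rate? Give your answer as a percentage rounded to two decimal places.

Total capital V = 737 + 92.1 + 50.5 = 879.6.
Equity: weight = 737/879.6 = 0.8379; cost = 11%.
Preferred: weight = 92.1/879.6 = 0.1047; cost = 4.92%.
Senior notes: weight = 50.5/879.6 = 0.0574; after-tax cost = 8.9% × (1 − 16.9%) = 7.3959%.
WACC = 0.8379 × 11.0000% + 0.1047 × 4.9200% + 0.0574 × 7.3959% = 10.1565%.

10.16%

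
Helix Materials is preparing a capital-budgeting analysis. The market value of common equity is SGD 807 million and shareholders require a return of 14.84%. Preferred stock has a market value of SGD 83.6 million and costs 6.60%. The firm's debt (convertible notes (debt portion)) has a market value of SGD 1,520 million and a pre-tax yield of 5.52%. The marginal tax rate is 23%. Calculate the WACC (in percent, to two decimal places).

7.88%

Total capital V = 807 + 83.6 + 1520 = 2410.6.
Equity: weight = 807/2410.6 = 0.3348; cost = 14.84%.
Preferred: weight = 83.6/2410.6 = 0.0347; cost = 6.6%.
Convertible notes (debt portion): weight = 1520/2410.6 = 0.6305; after-tax cost = 5.52% × (1 − 23%) = 4.2504%.
WACC = 0.3348 × 14.8400% + 0.0347 × 6.6000% + 0.6305 × 4.2504% = 7.8770%.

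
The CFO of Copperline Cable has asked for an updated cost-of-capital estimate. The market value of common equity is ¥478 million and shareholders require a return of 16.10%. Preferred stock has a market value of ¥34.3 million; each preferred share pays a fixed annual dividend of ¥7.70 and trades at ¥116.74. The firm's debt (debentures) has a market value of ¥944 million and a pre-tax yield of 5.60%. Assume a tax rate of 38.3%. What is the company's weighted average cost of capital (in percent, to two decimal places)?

7.68%

Cost of preferred: Rp = 7.7 / 116.74 = 6.5959%.
Total capital V = 478 + 34.3 + 944 = 1456.3.
Equity: weight = 478/1456.3 = 0.3282; cost = 16.1%.
Preferred: weight = 34.3/1456.3 = 0.0236; cost = 6.5959%.
Debentures: weight = 944/1456.3 = 0.6482; after-tax cost = 5.6% × (1 − 38.3%) = 3.4552%.
WACC = 0.3282 × 16.1000% + 0.0236 × 6.5959% + 0.6482 × 3.4552% = 7.6796%.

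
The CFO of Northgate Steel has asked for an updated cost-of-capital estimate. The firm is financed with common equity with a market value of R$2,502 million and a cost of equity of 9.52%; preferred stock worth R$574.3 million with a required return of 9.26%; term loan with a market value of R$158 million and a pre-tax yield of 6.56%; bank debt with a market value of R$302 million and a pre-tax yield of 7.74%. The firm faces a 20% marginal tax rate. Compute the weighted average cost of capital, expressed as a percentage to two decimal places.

Total capital V = 2502 + 574.3 + 158 + 302 = 3536.3.
Equity: weight = 2502/3536.3 = 0.7075; cost = 9.52%.
Preferred: weight = 574.3/3536.3 = 0.1624; cost = 9.26%.
Term loan: weight = 158/3536.3 = 0.0447; after-tax cost = 6.56% × (1 − 20%) = 5.2480%.
Bank debt: weight = 302/3536.3 = 0.0854; after-tax cost = 7.74% × (1 − 20%) = 6.1920%.
WACC = 0.7075 × 9.5200% + 0.1624 × 9.2600% + 0.0447 × 5.2480% + 0.0854 × 6.1920% = 9.0027%.

9.00%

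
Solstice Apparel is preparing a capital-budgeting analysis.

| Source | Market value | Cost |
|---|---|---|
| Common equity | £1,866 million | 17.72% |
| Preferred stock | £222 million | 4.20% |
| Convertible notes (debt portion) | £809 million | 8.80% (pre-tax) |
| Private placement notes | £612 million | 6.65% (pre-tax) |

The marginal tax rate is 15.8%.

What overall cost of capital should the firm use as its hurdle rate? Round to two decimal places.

12.37%

Total capital V = 1866 + 222 + 809 + 612 = 3509.
Equity: weight = 1866/3509 = 0.5318; cost = 17.72%.
Preferred: weight = 222/3509 = 0.0633; cost = 4.2%.
Convertible notes (debt portion): weight = 809/3509 = 0.2306; after-tax cost = 8.8% × (1 − 15.8%) = 7.4096%.
Private placement notes: weight = 612/3509 = 0.1744; after-tax cost = 6.65% × (1 − 15.8%) = 5.5993%.
WACC = 0.5318 × 17.7200% + 0.0633 × 4.2000% + 0.2306 × 7.4096% + 0.1744 × 5.5993% = 12.3736%.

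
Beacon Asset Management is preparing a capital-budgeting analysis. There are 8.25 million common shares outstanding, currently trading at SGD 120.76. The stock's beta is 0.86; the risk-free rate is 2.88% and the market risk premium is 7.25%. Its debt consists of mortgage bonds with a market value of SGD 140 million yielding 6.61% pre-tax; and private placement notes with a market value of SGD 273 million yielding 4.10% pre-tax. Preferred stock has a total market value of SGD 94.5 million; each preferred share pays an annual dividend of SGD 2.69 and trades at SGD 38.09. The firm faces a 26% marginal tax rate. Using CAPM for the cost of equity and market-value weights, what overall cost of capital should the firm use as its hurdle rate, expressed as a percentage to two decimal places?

7.49%

Cost of equity via CAPM: Re = 2.88% + 0.86 × 7.25% = 9.1150%.
Cost of preferred: Rp = 2.69 / 38.09 = 7.0622%.
Market value of equity E = 120.76 × 8.25m = 996.27m.
Total capital V = 996.27 + 94.5 + 140 + 273 = 1503.77.
Equity: weight = 996.27/1503.77 = 0.6625; cost = 9.115%.
Preferred: weight = 94.5/1503.77 = 0.0628; cost = 7.0622%.
Mortgage bonds: weight = 140/1503.77 = 0.0931; after-tax cost = 6.61% × (1 − 26%) = 4.8914%.
Private placement notes: weight = 273/1503.77 = 0.1815; after-tax cost = 4.1% × (1 − 26%) = 3.0340%.
WACC = 0.6625 × 9.1150% + 0.0628 × 7.0622% + 0.0931 × 4.8914% + 0.1815 × 3.0340% = 7.4888%.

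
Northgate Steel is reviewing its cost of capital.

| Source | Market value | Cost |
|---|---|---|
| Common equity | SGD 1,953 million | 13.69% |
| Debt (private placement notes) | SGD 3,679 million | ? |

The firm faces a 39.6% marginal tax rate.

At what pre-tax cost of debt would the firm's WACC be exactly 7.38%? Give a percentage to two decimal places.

Total capital V = 1953 + 3679 = 5632.
Equity weight = 1953/5632 = 0.3468.
Private placement notes weight = 3679/5632 = 0.6532.
Equity contribution = 0.3468 × 13.69% = 4.7473%.
Remaining for debt = 7.38% − 4.7473% = 2.6327%.
Rd × (1 − 39.6%) × 0.6532 = 2.6327%  ⇒  Rd = 6.6727%.

6.67%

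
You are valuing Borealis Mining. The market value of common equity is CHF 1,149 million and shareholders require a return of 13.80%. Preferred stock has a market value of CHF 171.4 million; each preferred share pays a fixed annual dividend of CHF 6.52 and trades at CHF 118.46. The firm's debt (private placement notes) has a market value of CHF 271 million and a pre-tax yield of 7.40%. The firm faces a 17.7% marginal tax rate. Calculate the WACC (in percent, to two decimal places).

11.59%

Cost of preferred: Rp = 6.52 / 118.46 = 5.5040%.
Total capital V = 1149 + 171.4 + 271 = 1591.4.
Equity: weight = 1149/1591.4 = 0.7220; cost = 13.8%.
Preferred: weight = 171.4/1591.4 = 0.1077; cost = 5.504%.
Private placement notes: weight = 271/1591.4 = 0.1703; after-tax cost = 7.4% × (1 − 17.7%) = 6.0902%.
WACC = 0.7220 × 13.8000% + 0.1077 × 5.5040% + 0.1703 × 6.0902% = 11.5936%.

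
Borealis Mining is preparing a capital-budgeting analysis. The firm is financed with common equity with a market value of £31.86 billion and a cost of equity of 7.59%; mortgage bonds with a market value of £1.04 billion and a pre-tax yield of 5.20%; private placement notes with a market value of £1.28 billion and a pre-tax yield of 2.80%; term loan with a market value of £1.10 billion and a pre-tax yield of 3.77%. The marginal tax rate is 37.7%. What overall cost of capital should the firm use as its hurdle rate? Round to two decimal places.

Total capital V = 31.86 + 1.04 + 1.28 + 1.1 = 35.28.
Equity: weight = 31.86/35.28 = 0.9031; cost = 7.59%.
Mortgage bonds: weight = 1.04/35.28 = 0.0295; after-tax cost = 5.2% × (1 − 37.7%) = 3.2396%.
Private placement notes: weight = 1.28/35.28 = 0.0363; after-tax cost = 2.8% × (1 − 37.7%) = 1.7444%.
Term loan: weight = 1.1/35.28 = 0.0312; after-tax cost = 3.77% × (1 − 37.7%) = 2.3487%.
WACC = 0.9031 × 7.5900% + 0.0295 × 3.2396% + 0.0363 × 1.7444% + 0.0312 × 2.3487% = 7.0863%.

7.09%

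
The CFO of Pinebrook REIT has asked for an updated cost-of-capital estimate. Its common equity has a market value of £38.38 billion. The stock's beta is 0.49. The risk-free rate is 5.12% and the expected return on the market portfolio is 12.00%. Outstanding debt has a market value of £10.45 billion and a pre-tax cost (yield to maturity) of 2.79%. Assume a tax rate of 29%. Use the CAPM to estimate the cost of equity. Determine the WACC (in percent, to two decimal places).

Market risk premium = 12.0% − 5.12% = 6.88%.
Cost of equity via CAPM: Re = 5.12% + 0.49 × 6.88% = 8.4912%.
Total capital V = 38.38 + 10.45 = 48.83.
Equity: weight = 38.38/48.83 = 0.7860; cost = 8.4912%.
Debt: weight = 10.45/48.83 = 0.2140; after-tax cost = 2.79% × (1 − 29%) = 1.9809%.
WACC = 0.7860 × 8.4912% + 0.2140 × 1.9809% = 7.0979%.

7.10%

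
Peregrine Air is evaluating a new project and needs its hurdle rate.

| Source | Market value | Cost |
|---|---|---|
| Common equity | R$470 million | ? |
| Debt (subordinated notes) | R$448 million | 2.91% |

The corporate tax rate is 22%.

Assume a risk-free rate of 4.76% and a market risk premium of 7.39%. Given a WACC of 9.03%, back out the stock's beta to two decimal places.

Total capital V = 470 + 448 = 918.
Equity weight = 470/918 = 0.5120.
Subordinated notes weight = 448/918 = 0.4880.
Debt contribution = 0.4880 × 2.91% × (1 − 22%) = 1.1077%.
Required equity contribution = 9.03% − 1.1077% = 7.9223%  ⇒  Re = 15.4738%.
CAPM: 15.4738% = 4.76% + β × 7.39%  ⇒  β = 1.4498.

1.45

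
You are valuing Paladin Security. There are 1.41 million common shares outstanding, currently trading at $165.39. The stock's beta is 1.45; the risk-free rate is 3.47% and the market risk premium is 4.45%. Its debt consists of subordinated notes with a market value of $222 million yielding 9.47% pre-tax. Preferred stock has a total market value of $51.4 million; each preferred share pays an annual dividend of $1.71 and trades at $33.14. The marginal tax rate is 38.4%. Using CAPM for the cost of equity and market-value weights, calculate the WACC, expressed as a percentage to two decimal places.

Cost of equity via CAPM: Re = 3.47% + 1.45 × 4.45% = 9.9225%.
Cost of preferred: Rp = 1.71 / 33.14 = 5.1599%.
Market value of equity E = 165.39 × 1.41m = 233.1999m.
Total capital V = 233.1999 + 51.4 + 222 = 506.5999.
Equity: weight = 233.1999/506.5999 = 0.4603; cost = 9.9225%.
Preferred: weight = 51.4/506.5999 = 0.1015; cost = 5.1599%.
Subordinated notes: weight = 222/506.5999 = 0.4382; after-tax cost = 9.47% × (1 − 38.4%) = 5.8335%.
WACC = 0.4603 × 9.9225% + 0.1015 × 5.1599% + 0.4382 × 5.8335% = 7.6474%.

7.65%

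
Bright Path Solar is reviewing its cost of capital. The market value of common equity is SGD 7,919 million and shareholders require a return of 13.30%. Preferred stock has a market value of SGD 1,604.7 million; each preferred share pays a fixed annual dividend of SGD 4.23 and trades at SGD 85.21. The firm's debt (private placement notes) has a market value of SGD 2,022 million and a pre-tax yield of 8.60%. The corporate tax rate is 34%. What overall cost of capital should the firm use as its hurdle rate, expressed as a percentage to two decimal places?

Cost of preferred: Rp = 4.23 / 85.21 = 4.9642%.
Total capital V = 7919 + 1604.7 + 2022 = 11545.7.
Equity: weight = 7919/11545.7 = 0.6859; cost = 13.3%.
Preferred: weight = 1604.7/11545.7 = 0.1390; cost = 4.9642%.
Private placement notes: weight = 2022/11545.7 = 0.1751; after-tax cost = 8.6% × (1 − 34%) = 5.6760%.
WACC = 0.6859 × 13.3000% + 0.1390 × 4.9642% + 0.1751 × 5.6760% = 10.8062%.

10.81%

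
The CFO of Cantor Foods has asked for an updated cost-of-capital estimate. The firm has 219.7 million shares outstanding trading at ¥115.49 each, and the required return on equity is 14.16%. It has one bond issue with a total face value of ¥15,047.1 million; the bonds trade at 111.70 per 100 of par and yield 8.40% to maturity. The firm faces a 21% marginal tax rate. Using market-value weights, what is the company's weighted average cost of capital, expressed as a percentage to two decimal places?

Market value of equity E = 115.49 × 219.7m = 25373.153m. Market value of debt D = 15047.1m × 111.7/100 = 16807.6107m.
Total capital V = 25373.153 + 16807.6107 = 42180.7637.
Equity: weight = 25373.153/42180.7637 = 0.6015; cost = 14.16%.
Bonds outstanding: weight = 16807.6107/42180.7637 = 0.3985; after-tax cost = 8.4% × (1 − 21%) = 6.6360%.
WACC = 0.6015 × 14.1600% + 0.3985 × 6.6360% = 11.1619%.

11.16%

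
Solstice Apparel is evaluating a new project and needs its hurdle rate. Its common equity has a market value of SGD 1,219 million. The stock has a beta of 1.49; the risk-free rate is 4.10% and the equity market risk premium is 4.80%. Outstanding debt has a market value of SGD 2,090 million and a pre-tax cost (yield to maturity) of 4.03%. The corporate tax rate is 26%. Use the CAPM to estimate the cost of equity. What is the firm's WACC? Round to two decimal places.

Cost of equity via CAPM: Re = 4.1% + 1.49 × 4.8% = 11.2520%.
Total capital V = 1219 + 2090 = 3309.
Equity: weight = 1219/3309 = 0.3684; cost = 11.252%.
Debt: weight = 2090/3309 = 0.6316; after-tax cost = 4.03% × (1 − 26%) = 2.9822%.
WACC = 0.3684 × 11.2520% + 0.6316 × 2.9822% = 6.0287%.

6.03%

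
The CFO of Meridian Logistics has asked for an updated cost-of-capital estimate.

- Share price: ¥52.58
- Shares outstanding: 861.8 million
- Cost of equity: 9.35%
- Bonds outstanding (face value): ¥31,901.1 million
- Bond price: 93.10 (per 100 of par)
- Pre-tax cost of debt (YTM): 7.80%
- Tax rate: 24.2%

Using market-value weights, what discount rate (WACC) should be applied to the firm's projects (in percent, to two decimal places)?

7.99%

Market value of equity E = 52.58 × 861.8m = 45313.444m. Market value of debt D = 31901.1m × 93.1/100 = 29699.9241m.
Total capital V = 45313.444 + 29699.9241 = 75013.3681.
Equity: weight = 45313.444/75013.3681 = 0.6041; cost = 9.35%.
Bonds outstanding: weight = 29699.9241/75013.3681 = 0.3959; after-tax cost = 7.8% × (1 − 24.2%) = 5.9124%.
WACC = 0.6041 × 9.3500% + 0.3959 × 5.9124% = 7.9890%.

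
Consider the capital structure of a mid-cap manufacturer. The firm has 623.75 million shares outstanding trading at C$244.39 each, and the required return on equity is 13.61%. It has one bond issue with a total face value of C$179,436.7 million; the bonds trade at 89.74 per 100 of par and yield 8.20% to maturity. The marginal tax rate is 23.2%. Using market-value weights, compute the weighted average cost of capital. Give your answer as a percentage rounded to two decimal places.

9.85%

Market value of equity E = 244.39 × 623.75m = 152438.2625m. Market value of debt D = 179436.7m × 89.74/100 = 161026.49458m.
Total capital V = 152438.2625 + 161026.49458 = 313464.75708.
Equity: weight = 152438.2625/313464.75708 = 0.4863; cost = 13.61%.
Bonds outstanding: weight = 161026.49458/313464.75708 = 0.5137; after-tax cost = 8.2% × (1 − 23.2%) = 6.2976%.
WACC = 0.4863 × 13.6100% + 0.5137 × 6.2976% = 9.8536%.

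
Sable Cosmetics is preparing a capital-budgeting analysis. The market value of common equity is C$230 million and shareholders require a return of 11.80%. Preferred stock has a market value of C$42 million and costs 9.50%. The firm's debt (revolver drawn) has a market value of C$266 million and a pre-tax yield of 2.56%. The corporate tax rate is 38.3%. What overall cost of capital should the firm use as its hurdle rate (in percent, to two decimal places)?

6.57%

Total capital V = 230 + 42 + 266 = 538.
Equity: weight = 230/538 = 0.4275; cost = 11.8%.
Preferred: weight = 42/538 = 0.0781; cost = 9.5%.
Revolver drawn: weight = 266/538 = 0.4944; after-tax cost = 2.56% × (1 − 38.3%) = 1.5795%.
WACC = 0.4275 × 11.8000% + 0.0781 × 9.5000% + 0.4944 × 1.5795% = 6.5672%.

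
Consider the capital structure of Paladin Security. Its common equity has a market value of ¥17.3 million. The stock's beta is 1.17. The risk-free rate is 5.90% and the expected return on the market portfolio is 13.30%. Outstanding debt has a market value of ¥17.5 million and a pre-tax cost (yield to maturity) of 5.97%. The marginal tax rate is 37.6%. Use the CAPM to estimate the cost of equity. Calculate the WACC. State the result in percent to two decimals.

Market risk premium = 13.3% − 5.9% = 7.4%.
Cost of equity via CAPM: Re = 5.9% + 1.17 × 7.4% = 14.5580%.
Total capital V = 17.3 + 17.5 = 34.8.
Equity: weight = 17.3/34.8 = 0.4971; cost = 14.558%.
Debt: weight = 17.5/34.8 = 0.5029; after-tax cost = 5.97% × (1 − 37.6%) = 3.7253%.
WACC = 0.4971 × 14.5580% + 0.5029 × 3.7253% = 9.1105%.

9.11%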